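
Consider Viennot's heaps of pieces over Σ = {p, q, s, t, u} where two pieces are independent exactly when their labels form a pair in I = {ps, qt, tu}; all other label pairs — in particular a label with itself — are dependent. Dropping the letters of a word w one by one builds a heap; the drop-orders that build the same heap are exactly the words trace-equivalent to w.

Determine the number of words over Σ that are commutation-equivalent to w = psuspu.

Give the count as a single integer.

#0=p has no predecessor
#1=s has no predecessor
#2=u depends on [0:p, 1:s]
#3=s depends on [2:u]
#4=p depends on [2:u]
#5=u depends on [3:s, 4:p]
sources: [0:p, 1:s]
N(rest) = Σ N(rest − s) over sources s of rest; N(one piece) = 1:
  size 1 → [5]=1
  size 2 → [3,5]=1  [4,5]=1
  size 3 → [3,4,5]=2
  size 4 → [2,3,4,5]=2
  first=0(p) contributes 2
  first=1(s) contributes 2
|[w]| = 4

4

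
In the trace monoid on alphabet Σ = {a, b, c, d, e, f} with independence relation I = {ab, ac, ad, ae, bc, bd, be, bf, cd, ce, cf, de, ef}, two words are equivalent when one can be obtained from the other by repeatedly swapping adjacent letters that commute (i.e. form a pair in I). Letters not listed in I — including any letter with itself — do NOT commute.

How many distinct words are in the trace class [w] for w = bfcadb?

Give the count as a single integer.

120

0(b) covers ∅
1(f) covers ∅
2(c) covers ∅
3(a) covers 1:f
4(d) covers 1:f
5(b) covers 0:b
floor of heap: 0:b, 1:f, 2:c
completions by unplaced set U, small U first (add the entries for U minus each lowest piece of U):
  |U|=1: {2}:1  {3}:1  {4}:1  {5}:1
  |U|=2: {0,5}:1  {2,3}:2  {2,4}:2  {2,5}:2  {3,4}:2  {3,5}:2  {4,5}:2
  |U|=3: {0,2,5}:3  {0,3,5}:3  {0,4,5}:3  {1,3,4}:2  {2,3,4}:6  {2,3,5}:6  {2,4,5}:6  {3,4,5}:6
  |U|=4: {0,2,3,5}:12  {0,2,4,5}:12  {0,3,4,5}:12  {1,2,3,4}:8  {1,3,4,5}:8  {2,3,4,5}:24
  start at 0(b): 40
  start at 1(f): 60
  start at 2(c): 20
sum over floor = 120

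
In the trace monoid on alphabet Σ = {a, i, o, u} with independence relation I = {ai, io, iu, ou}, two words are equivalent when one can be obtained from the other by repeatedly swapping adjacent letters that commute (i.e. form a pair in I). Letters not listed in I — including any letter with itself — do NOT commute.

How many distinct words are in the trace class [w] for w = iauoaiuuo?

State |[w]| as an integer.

216

#0=i has no predecessor
#1=a has no predecessor
#2=u depends on [1:a]
#3=o depends on [1:a]
#4=a depends on [2:u, 3:o]
#5=i depends on [0:i]
#6=u depends on [4:a]
#7=u depends on [6:u]
#8=o depends on [4:a]
sources: [0:i, 1:a]
N(rest) = Σ N(rest − s) over sources s of rest; N(one piece) = 1:
  size 1 → [5]=1  [7]=1  [8]=1
  size 2 → [0,5]=1  [5,7]=2  [5,8]=2  [6,7]=1  [7,8]=2
  size 3 → [0,5,7]=3  [0,5,8]=3  [5,6,7]=3  [5,7,8]=6  [6,7,8]=3
  size 4 → [0,5,6,7]=6  [0,5,7,8]=12  [4,6,7,8]=3  [5,6,7,8]=12
  size 5 → [0,5,6,7,8]=30  [2,4,6,7,8]=3  [3,4,6,7,8]=3  [4,5,6,7,8]=15
  size 6 → [0,4,5,6,7,8]=45  [2,3,4,6,7,8]=6  [2,4,5,6,7,8]=18  [3,4,5,6,7,8]=18
  size 7 → [0,2,4,5,6,7,8]=63  [0,3,4,5,6,7,8]=63  [1,2,3,4,6,7,8]=6  [2,3,4,5,6,7,8]=42
  first=0(i) contributes 48
  first=1(a) contributes 168
|[w]| = 216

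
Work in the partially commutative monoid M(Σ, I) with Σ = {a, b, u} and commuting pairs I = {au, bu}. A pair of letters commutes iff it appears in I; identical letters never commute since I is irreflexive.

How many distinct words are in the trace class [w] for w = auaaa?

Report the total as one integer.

5

#0=a has no predecessor
#1=u has no predecessor
#2=a depends on [0:a]
#3=a depends on [2:a]
#4=a depends on [3:a]
sources: [0:a, 1:u]
N(rest) = Σ N(rest − s) over sources s of rest; N(one piece) = 1:
  size 1 → [1]=1  [4]=1
  size 2 → [1,4]=2  [3,4]=1
  size 3 → [1,3,4]=3  [2,3,4]=1
  first=0(a) contributes 4
  first=1(u) contributes 1
|[w]| = 5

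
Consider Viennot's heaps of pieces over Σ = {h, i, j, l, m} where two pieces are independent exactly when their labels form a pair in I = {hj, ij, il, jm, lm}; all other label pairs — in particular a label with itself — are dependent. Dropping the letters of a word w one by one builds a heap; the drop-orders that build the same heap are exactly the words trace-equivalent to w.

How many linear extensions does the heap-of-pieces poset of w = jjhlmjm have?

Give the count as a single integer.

piece 0:j — minimal
piece 1:j rests on {0:j}
piece 2:h — minimal
piece 3:l rests on {1:j, 2:h}
piece 4:m rests on {2:h}
piece 5:j rests on {3:l}
piece 6:m rests on {4:m}
minimal pieces: {0:j, 2:h}
ways to finish when only these pieces remain (= sum over removing one remaining piece with nothing left below it):
  1 left: {5}→1  {6}→1
  2 left: {3,5}→1  {4,6}→1  {5,6}→2
  3 left: {1,3,5}→1  {3,5,6}→3  {4,5,6}→3
  4 left: {0,1,3,5}→1  {1,3,5,6}→4  {3,4,5,6}→6
  5 left: {0,1,3,5,6}→5  {1,3,4,5,6}→10  {2,3,4,5,6}→6
  placing 0:j first → 16 extensions
  placing 2:h first → 15 extensions
total linear extensions = 31

31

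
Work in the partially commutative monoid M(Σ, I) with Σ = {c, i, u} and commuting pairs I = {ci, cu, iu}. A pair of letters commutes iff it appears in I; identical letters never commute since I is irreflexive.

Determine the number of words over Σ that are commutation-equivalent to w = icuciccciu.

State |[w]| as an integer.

2520

piece 0:i — minimal
piece 1:c — minimal
piece 2:u — minimal
piece 3:c rests on {1:c}
piece 4:i rests on {0:i}
piece 5:c rests on {3:c}
piece 6:c rests on {5:c}
piece 7:c rests on {6:c}
piece 8:i rests on {4:i}
piece 9:u rests on {2:u}
minimal pieces: {0:i, 1:c, 2:u}
ways to finish when only these pieces remain (= sum over removing one remaining piece with nothing left below it):
  1 left: {7}→1  {8}→1  {9}→1
  2 left: {2,9}→1  {4,8}→1  {6,7}→1  {7,8}→2  {7,9}→2  {8,9}→2
  3 left: {0,4,8}→1  {2,7,9}→3  {2,8,9}→3  {4,7,8}→3  {4,8,9}→3  {5,6,7}→1  {6,7,8}→3  {6,7,9}→3  {7,8,9}→6
  4 left: {0,4,7,8}→4  {0,4,8,9}→4  {2,4,8,9}→6  {2,6,7,9}→6  {2,7,8,9}→12  {3,5,6,7}→1  {4,6,7,8}→6  {4,7,8,9}→12  {5,6,7,8}→4  {5,6,7,9}→4  {6,7,8,9}→12
  5 left: {0,2,4,8,9}→10  {0,4,6,7,8}→10  {0,4,7,8,9}→20  {1,3,5,6,7}→1  {2,4,7,8,9}→30  {2,5,6,7,9}→10  {2,6,7,8,9}→30  {3,5,6,7,8}→5  {3,5,6,7,9}→5  {4,5,6,7,8}→10  {4,6,7,8,9}→30  {5,6,7,8,9}→20
  6 left: {0,2,4,7,8,9}→60  {0,4,5,6,7,8}→20  {0,4,6,7,8,9}→60  {1,3,5,6,7,8}→6  {1,3,5,6,7,9}→6  {2,3,5,6,7,9}→15  {2,4,6,7,8,9}→90  {2,5,6,7,8,9}→60  {3,4,5,6,7,8}→15  {3,5,6,7,8,9}→30  {4,5,6,7,8,9}→60
  7 left: {0,2,4,6,7,8,9}→210  {0,3,4,5,6,7,8}→35  {0,4,5,6,7,8,9}→140  {1,2,3,5,6,7,9}→21  {1,3,4,5,6,7,8}→21  {1,3,5,6,7,8,9}→42  {2,3,5,6,7,8,9}→105  {2,4,5,6,7,8,9}→210  {3,4,5,6,7,8,9}→105
  8 left: {0,1,3,4,5,6,7,8}→56  {0,2,4,5,6,7,8,9}→560  {0,3,4,5,6,7,8,9}→280  {1,2,3,5,6,7,8,9}→168  {1,3,4,5,6,7,8,9}→168  {2,3,4,5,6,7,8,9}→420
  placing 0:i first → 756 extensions
  placing 1:c first → 1260 extensions
  placing 2:u first → 504 extensions
total linear extensions = 2520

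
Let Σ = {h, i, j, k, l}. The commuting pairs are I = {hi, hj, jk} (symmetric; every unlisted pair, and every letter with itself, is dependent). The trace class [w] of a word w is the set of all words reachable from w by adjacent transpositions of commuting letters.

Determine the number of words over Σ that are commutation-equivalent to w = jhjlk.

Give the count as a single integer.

3

0(j) covers ∅
1(h) covers ∅
2(j) covers 0:j
3(l) covers 1:h, 2:j
4(k) covers 3:l
floor of heap: 0:j, 1:h
completions by unplaced set U, small U first (add the entries for U minus each lowest piece of U):
  |U|=1: {4}:1
  |U|=2: {3,4}:1
  |U|=3: {1,3,4}:1  {2,3,4}:1
  start at 0(j): 2
  start at 1(h): 1
sum over floor = 3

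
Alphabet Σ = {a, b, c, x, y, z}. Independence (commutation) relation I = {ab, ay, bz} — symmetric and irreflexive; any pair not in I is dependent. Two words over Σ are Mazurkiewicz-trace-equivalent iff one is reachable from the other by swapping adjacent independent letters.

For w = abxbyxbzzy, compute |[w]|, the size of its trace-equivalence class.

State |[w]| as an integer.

piece 0:a — minimal
piece 1:b — minimal
piece 2:x rests on {0:a, 1:b}
piece 3:b rests on {2:x}
piece 4:y rests on {3:b}
piece 5:x rests on {4:y}
piece 6:b rests on {5:x}
piece 7:z rests on {5:x}
piece 8:z rests on {7:z}
piece 9:y rests on {6:b, 8:z}
minimal pieces: {0:a, 1:b}
ways to finish when only these pieces remain (= sum over removing one remaining piece with nothing left below it):
  1 left: {9}→1
  2 left: {6,9}→1  {8,9}→1
  3 left: {6,8,9}→2  {7,8,9}→1
  4 left: {6,7,8,9}→3
  5 left: {5,6,7,8,9}→3
  6 left: {4,5,6,7,8,9}→3
  7 left: {3,4,5,6,7,8,9}→3
  8 left: {2,3,4,5,6,7,8,9}→3
  placing 0:a first → 3 extensions
  placing 1:b first → 3 extensions
total linear extensions = 6

6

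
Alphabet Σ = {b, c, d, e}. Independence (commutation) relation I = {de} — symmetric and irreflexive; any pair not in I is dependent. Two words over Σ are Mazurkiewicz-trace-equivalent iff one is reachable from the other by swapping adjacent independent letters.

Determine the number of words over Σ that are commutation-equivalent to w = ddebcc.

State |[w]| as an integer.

3

0(d) covers ∅
1(d) covers 0:d
2(e) covers ∅
3(b) covers 1:d, 2:e
4(c) covers 3:b
5(c) covers 4:c
floor of heap: 0:d, 2:e
completions by unplaced set U, small U first (add the entries for U minus each lowest piece of U):
  |U|=1: {5}:1
  |U|=2: {4,5}:1
  |U|=3: {3,4,5}:1
  |U|=4: {1,3,4,5}:1  {2,3,4,5}:1
  start at 0(d): 2
  start at 2(e): 1
sum over floor = 3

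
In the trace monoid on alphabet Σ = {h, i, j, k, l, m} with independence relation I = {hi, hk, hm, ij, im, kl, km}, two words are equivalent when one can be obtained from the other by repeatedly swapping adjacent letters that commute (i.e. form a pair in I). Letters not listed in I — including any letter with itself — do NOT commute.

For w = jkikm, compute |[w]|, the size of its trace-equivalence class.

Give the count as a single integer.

4

#0=j has no predecessor
#1=k depends on [0:j]
#2=i depends on [1:k]
#3=k depends on [2:i]
#4=m depends on [0:j]
sources: [0:j]
N(rest) = Σ N(rest − s) over sources s of rest; N(one piece) = 1:
  size 1 → [3]=1  [4]=1
  size 2 → [2,3]=1  [3,4]=2
  size 3 → [1,2,3]=1  [2,3,4]=3
  first=0(j) contributes 4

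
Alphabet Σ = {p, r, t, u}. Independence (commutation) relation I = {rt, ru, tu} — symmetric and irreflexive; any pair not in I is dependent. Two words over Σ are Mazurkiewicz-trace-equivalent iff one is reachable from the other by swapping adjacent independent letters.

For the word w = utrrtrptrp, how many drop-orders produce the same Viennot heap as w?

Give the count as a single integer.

120

#0=u has no predecessor
#1=t has no predecessor
#2=r has no predecessor
#3=r depends on [2:r]
#4=t depends on [1:t]
#5=r depends on [3:r]
#6=p depends on [0:u, 4:t, 5:r]
#7=t depends on [6:p]
#8=r depends on [6:p]
#9=p depends on [7:t, 8:r]
sources: [0:u, 1:t, 2:r]
N(rest) = Σ N(rest − s) over sources s of rest; N(one piece) = 1:
  size 1 → [9]=1
  size 2 → [7,9]=1  [8,9]=1
  size 3 → [7,8,9]=2
  size 4 → [6,7,8,9]=2
  size 5 → [0,6,7,8,9]=2  [4,6,7,8,9]=2  [5,6,7,8,9]=2
  size 6 → [0,4,6,7,8,9]=4  [0,5,6,7,8,9]=4  [1,4,6,7,8,9]=2  [3,5,6,7,8,9]=2  [4,5,6,7,8,9]=4
  size 7 → [0,1,4,6,7,8,9]=6  [0,3,5,6,7,8,9]=6  [0,4,5,6,7,8,9]=12  [1,4,5,6,7,8,9]=6  [2,3,5,6,7,8,9]=2  [3,4,5,6,7,8,9]=6
  size 8 → [0,1,4,5,6,7,8,9]=24  [0,2,3,5,6,7,8,9]=8  [0,3,4,5,6,7,8,9]=24  [1,3,4,5,6,7,8,9]=12  [2,3,4,5,6,7,8,9]=8
  first=0(u) contributes 20
  first=1(t) contributes 40
  first=2(r) contributes 60
|[w]| = 120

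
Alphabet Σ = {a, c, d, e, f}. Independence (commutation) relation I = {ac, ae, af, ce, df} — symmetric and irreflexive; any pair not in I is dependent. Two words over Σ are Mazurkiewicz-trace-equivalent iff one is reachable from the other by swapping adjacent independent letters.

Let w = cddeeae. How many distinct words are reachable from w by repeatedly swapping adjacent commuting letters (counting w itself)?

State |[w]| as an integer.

4

drop 0:c onto floor
drop 1:d onto {0:c}
drop 2:d onto {1:d}
drop 3:e onto {2:d}
drop 4:e onto {3:e}
drop 5:a onto {2:d}
drop 6:e onto {4:e}
ground layer = {0:c}
drop-orders for the pieces not yet dropped (sum over which currently-grounded one goes next):
  1 to go: {5} 1  {6} 1
  2 to go: {4,6} 1  {5,6} 2
  3 to go: {3,4,6} 1  {4,5,6} 3
  4 to go: {3,4,5,6} 4
  5 to go: {2,3,4,5,6} 4
  if 0:c drops first: 4 orders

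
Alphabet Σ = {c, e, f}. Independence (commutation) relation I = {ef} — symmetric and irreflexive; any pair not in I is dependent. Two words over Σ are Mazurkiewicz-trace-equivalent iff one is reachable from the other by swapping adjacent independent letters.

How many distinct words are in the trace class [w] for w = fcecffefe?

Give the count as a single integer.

10

0(f) covers ∅
1(c) covers 0:f
2(e) covers 1:c
3(c) covers 2:e
4(f) covers 3:c
5(f) covers 4:f
6(e) covers 3:c
7(f) covers 5:f
8(e) covers 6:e
floor of heap: 0:f
completions by unplaced set U, small U first (add the entries for U minus each lowest piece of U):
  |U|=1: {7}:1  {8}:1
  |U|=2: {5,7}:1  {6,8}:1  {7,8}:2
  |U|=3: {4,5,7}:1  {5,7,8}:3  {6,7,8}:3
  |U|=4: {4,5,7,8}:4  {5,6,7,8}:6
  |U|=5: {4,5,6,7,8}:10
  |U|=6: {3,4,5,6,7,8}:10
  |U|=7: {2,3,4,5,6,7,8}:10
  start at 0(f): 10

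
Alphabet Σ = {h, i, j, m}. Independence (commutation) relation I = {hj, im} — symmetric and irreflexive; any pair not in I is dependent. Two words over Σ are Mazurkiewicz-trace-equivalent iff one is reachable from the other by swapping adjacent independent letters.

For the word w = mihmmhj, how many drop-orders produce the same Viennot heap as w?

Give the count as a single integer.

4

piece 0:m — minimal
piece 1:i — minimal
piece 2:h rests on {0:m, 1:i}
piece 3:m rests on {2:h}
piece 4:m rests on {3:m}
piece 5:h rests on {4:m}
piece 6:j rests on {4:m}
minimal pieces: {0:m, 1:i}
ways to finish when only these pieces remain (= sum over removing one remaining piece with nothing left below it):
  1 left: {5}→1  {6}→1
  2 left: {5,6}→2
  3 left: {4,5,6}→2
  4 left: {3,4,5,6}→2
  5 left: {2,3,4,5,6}→2
  placing 0:m first → 2 extensions
  placing 1:i first → 2 extensions
total linear extensions = 4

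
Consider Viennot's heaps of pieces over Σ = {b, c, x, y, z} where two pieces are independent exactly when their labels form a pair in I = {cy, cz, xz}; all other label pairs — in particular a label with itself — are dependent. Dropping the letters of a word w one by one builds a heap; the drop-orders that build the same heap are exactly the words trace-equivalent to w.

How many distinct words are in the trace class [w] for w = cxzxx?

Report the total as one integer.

5

0(c) covers ∅
1(x) covers 0:c
2(z) covers ∅
3(x) covers 1:x
4(x) covers 3:x
floor of heap: 0:c, 2:z
completions by unplaced set U, small U first (add the entries for U minus each lowest piece of U):
  |U|=1: {2}:1  {4}:1
  |U|=2: {2,4}:2  {3,4}:1
  |U|=3: {1,3,4}:1  {2,3,4}:3
  start at 0(c): 4
  start at 2(z): 1
sum over floor = 5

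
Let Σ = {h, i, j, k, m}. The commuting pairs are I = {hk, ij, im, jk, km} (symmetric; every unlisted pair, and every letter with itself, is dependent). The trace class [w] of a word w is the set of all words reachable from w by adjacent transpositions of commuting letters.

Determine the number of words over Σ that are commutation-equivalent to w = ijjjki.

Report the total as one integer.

20

#0=i has no predecessor
#1=j has no predecessor
#2=j depends on [1:j]
#3=j depends on [2:j]
#4=k depends on [0:i]
#5=i depends on [4:k]
sources: [0:i, 1:j]
N(rest) = Σ N(rest − s) over sources s of rest; N(one piece) = 1:
  size 1 → [3]=1  [5]=1
  size 2 → [2,3]=1  [3,5]=2  [4,5]=1
  size 3 → [0,4,5]=1  [1,2,3]=1  [2,3,5]=3  [3,4,5]=3
  size 4 → [0,3,4,5]=4  [1,2,3,5]=4  [2,3,4,5]=6
  first=0(i) contributes 10
  first=1(j) contributes 10
|[w]| = 20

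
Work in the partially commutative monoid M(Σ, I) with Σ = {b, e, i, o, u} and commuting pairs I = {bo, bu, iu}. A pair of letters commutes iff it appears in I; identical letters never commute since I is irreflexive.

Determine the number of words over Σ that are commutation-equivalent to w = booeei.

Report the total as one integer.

piece 0:b — minimal
piece 1:o — minimal
piece 2:o rests on {1:o}
piece 3:e rests on {0:b, 2:o}
piece 4:e rests on {3:e}
piece 5:i rests on {4:e}
minimal pieces: {0:b, 1:o}
ways to finish when only these pieces remain (= sum over removing one remaining piece with nothing left below it):
  1 left: {5}→1
  2 left: {4,5}→1
  3 left: {3,4,5}→1
  4 left: {0,3,4,5}→1  {2,3,4,5}→1
  placing 0:b first → 1 extensions
  placing 1:o first → 2 extensions
total linear extensions = 3

3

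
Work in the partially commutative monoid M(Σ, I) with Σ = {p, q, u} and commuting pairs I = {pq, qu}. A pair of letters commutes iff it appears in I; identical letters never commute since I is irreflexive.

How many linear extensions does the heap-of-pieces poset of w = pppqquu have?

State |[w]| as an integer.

drop 0:p onto floor
drop 1:p onto {0:p}
drop 2:p onto {1:p}
drop 3:q onto floor
drop 4:q onto {3:q}
drop 5:u onto {2:p}
drop 6:u onto {5:u}
ground layer = {0:p, 3:q}
drop-orders for the pieces not yet dropped (sum over which currently-grounded one goes next):
  1 to go: {4} 1  {6} 1
  2 to go: {3,4} 1  {4,6} 2  {5,6} 1
  3 to go: {2,5,6} 1  {3,4,6} 3  {4,5,6} 3
  4 to go: {1,2,5,6} 1  {2,4,5,6} 4  {3,4,5,6} 6
  5 to go: {0,1,2,5,6} 1  {1,2,4,5,6} 5  {2,3,4,5,6} 10
  if 0:p drops first: 15 orders
  if 3:q drops first: 6 orders
heap linearizations: 21

21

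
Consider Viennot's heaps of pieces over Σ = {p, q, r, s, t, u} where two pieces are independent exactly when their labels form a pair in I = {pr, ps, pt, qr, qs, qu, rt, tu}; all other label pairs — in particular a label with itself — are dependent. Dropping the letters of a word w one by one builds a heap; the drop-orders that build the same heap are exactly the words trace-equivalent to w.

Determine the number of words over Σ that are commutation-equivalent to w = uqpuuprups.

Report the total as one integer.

#0=u has no predecessor
#1=q has no predecessor
#2=p depends on [0:u, 1:q]
#3=u depends on [2:p]
#4=u depends on [3:u]
#5=p depends on [4:u]
#6=r depends on [4:u]
#7=u depends on [5:p, 6:r]
#8=p depends on [7:u]
#9=s depends on [7:u]
sources: [0:u, 1:q]
N(rest) = Σ N(rest − s) over sources s of rest; N(one piece) = 1:
  size 1 → [8]=1  [9]=1
  size 2 → [8,9]=2
  size 3 → [7,8,9]=2
  size 4 → [5,7,8,9]=2  [6,7,8,9]=2
  size 5 → [5,6,7,8,9]=4
  size 6 → [4,5,6,7,8,9]=4
  size 7 → [3,4,5,6,7,8,9]=4
  size 8 → [2,3,4,5,6,7,8,9]=4
  first=0(u) contributes 4
  first=1(q) contributes 4
|[w]| = 8

8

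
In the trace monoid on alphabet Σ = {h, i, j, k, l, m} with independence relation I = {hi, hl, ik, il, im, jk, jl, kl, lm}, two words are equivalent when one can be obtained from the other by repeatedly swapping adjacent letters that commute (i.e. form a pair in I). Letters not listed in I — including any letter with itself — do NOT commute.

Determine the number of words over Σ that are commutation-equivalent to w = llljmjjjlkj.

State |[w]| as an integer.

1650

#0=l has no predecessor
#1=l depends on [0:l]
#2=l depends on [1:l]
#3=j has no predecessor
#4=m depends on [3:j]
#5=j depends on [4:m]
#6=j depends on [5:j]
#7=j depends on [6:j]
#8=l depends on [2:l]
#9=k depends on [4:m]
#10=j depends on [7:j]
sources: [0:l, 3:j]
N(rest) = Σ N(rest − s) over sources s of rest; N(one piece) = 1:
  size 1 → [8]=1  [9]=1  [10]=1
  size 2 → [2,8]=1  [7,10]=1  [8,9]=2  [8,10]=2  [9,10]=2
  size 3 → [1,2,8]=1  [2,8,9]=3  [2,8,10]=3  [6,7,10]=1  [7,8,10]=3  [7,9,10]=3  [8,9,10]=6
  size 4 → [0,1,2,8]=1  [1,2,8,9]=4  [1,2,8,10]=4  [2,7,8,10]=6  [2,8,9,10]=12  [5,6,7,10]=1  [6,7,8,10]=4  [6,7,9,10]=4  [7,8,9,10]=12
  size 5 → [0,1,2,8,9]=5  [0,1,2,8,10]=5  [1,2,7,8,10]=10  [1,2,8,9,10]=20  [2,6,7,8,10]=10  [2,7,8,9,10]=30  [5,6,7,8,10]=5  [5,6,7,9,10]=5  [6,7,8,9,10]=20
  size 6 → [0,1,2,7,8,10]=15  [0,1,2,8,9,10]=30  [1,2,6,7,8,10]=20  [1,2,7,8,9,10]=60  [2,5,6,7,8,10]=15  [2,6,7,8,9,10]=60  [4,5,6,7,9,10]=5  [5,6,7,8,9,10]=30
  size 7 → [0,1,2,6,7,8,10]=35  [0,1,2,7,8,9,10]=105  [1,2,5,6,7,8,10]=35  [1,2,6,7,8,9,10]=140  [2,5,6,7,8,9,10]=105  [3,4,5,6,7,9,10]=5  [4,5,6,7,8,9,10]=35
  size 8 → [0,1,2,5,6,7,8,10]=70  [0,1,2,6,7,8,9,10]=280  [1,2,5,6,7,8,9,10]=280  [2,4,5,6,7,8,9,10]=140  [3,4,5,6,7,8,9,10]=40
  size 9 → [0,1,2,5,6,7,8,9,10]=630  [1,2,4,5,6,7,8,9,10]=420  [2,3,4,5,6,7,8,9,10]=180
  first=0(l) contributes 600
  first=3(j) contributes 1050
|[w]| = 1650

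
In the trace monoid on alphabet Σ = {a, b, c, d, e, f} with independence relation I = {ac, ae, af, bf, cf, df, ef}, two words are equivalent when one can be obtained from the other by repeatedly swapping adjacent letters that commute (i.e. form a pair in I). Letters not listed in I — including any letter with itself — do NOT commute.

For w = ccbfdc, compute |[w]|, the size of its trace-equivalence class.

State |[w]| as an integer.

drop 0:c onto floor
drop 1:c onto {0:c}
drop 2:b onto {1:c}
drop 3:f onto floor
drop 4:d onto {2:b}
drop 5:c onto {4:d}
ground layer = {0:c, 3:f}
drop-orders for the pieces not yet dropped (sum over which currently-grounded one goes next):
  1 to go: {3} 1  {5} 1
  2 to go: {3,5} 2  {4,5} 1
  3 to go: {2,4,5} 1  {3,4,5} 3
  4 to go: {1,2,4,5} 1  {2,3,4,5} 4
  if 0:c drops first: 5 orders
  if 3:f drops first: 1 orders
heap linearizations: 6

6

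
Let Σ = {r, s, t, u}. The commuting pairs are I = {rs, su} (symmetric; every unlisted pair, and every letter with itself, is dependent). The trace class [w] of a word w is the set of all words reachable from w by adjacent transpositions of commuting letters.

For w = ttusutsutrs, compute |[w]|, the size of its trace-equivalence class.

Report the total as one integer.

piece 0:t — minimal
piece 1:t rests on {0:t}
piece 2:u rests on {1:t}
piece 3:s rests on {1:t}
piece 4:u rests on {2:u}
piece 5:t rests on {3:s, 4:u}
piece 6:s rests on {5:t}
piece 7:u rests on {5:t}
piece 8:t rests on {6:s, 7:u}
piece 9:r rests on {8:t}
piece 10:s rests on {8:t}
minimal pieces: {0:t}
ways to finish when only these pieces remain (= sum over removing one remaining piece with nothing left below it):
  1 left: {9}→1  {10}→1
  2 left: {9,10}→2
  3 left: {8,9,10}→2
  4 left: {6,8,9,10}→2  {7,8,9,10}→2
  5 left: {6,7,8,9,10}→4
  6 left: {5,6,7,8,9,10}→4
  7 left: {3,5,6,7,8,9,10}→4  {4,5,6,7,8,9,10}→4
  8 left: {2,4,5,6,7,8,9,10}→4  {3,4,5,6,7,8,9,10}→8
  9 left: {2,3,4,5,6,7,8,9,10}→12
  placing 0:t first → 12 extensions

12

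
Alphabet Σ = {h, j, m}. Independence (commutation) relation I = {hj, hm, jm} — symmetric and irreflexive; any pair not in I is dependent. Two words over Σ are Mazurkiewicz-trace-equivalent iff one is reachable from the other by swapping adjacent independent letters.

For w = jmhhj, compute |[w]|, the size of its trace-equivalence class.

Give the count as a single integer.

#0=j has no predecessor
#1=m has no predecessor
#2=h has no predecessor
#3=h depends on [2:h]
#4=j depends on [0:j]
sources: [0:j, 1:m, 2:h]
N(rest) = Σ N(rest − s) over sources s of rest; N(one piece) = 1:
  size 1 → [1]=1  [3]=1  [4]=1
  size 2 → [0,4]=1  [1,3]=2  [1,4]=2  [2,3]=1  [3,4]=2
  size 3 → [0,1,4]=3  [0,3,4]=3  [1,2,3]=3  [1,3,4]=6  [2,3,4]=3
  first=0(j) contributes 12
  first=1(m) contributes 6
  first=2(h) contributes 12
|[w]| = 30

30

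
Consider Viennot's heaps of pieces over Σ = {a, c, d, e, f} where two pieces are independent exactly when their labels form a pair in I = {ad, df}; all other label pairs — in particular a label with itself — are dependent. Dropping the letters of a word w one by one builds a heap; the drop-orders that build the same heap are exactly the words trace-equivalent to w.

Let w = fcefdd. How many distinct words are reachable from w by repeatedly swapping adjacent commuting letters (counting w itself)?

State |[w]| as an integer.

piece 0:f — minimal
piece 1:c rests on {0:f}
piece 2:e rests on {1:c}
piece 3:f rests on {2:e}
piece 4:d rests on {2:e}
piece 5:d rests on {4:d}
minimal pieces: {0:f}
ways to finish when only these pieces remain (= sum over removing one remaining piece with nothing left below it):
  1 left: {3}→1  {5}→1
  2 left: {3,5}→2  {4,5}→1
  3 left: {3,4,5}→3
  4 left: {2,3,4,5}→3
  placing 0:f first → 3 extensions

3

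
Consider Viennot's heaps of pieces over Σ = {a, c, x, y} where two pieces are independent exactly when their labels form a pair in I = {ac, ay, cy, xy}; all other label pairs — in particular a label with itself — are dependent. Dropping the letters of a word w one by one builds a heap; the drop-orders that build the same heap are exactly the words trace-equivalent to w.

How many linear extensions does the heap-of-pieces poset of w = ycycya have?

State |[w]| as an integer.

60

drop 0:y onto floor
drop 1:c onto floor
drop 2:y onto {0:y}
drop 3:c onto {1:c}
drop 4:y onto {2:y}
drop 5:a onto floor
ground layer = {0:y, 1:c, 5:a}
drop-orders for the pieces not yet dropped (sum over which currently-grounded one goes next):
  1 to go: {3} 1  {4} 1  {5} 1
  2 to go: {1,3} 1  {2,4} 1  {3,4} 2  {3,5} 2  {4,5} 2
  3 to go: {0,2,4} 1  {1,3,4} 3  {1,3,5} 3  {2,3,4} 3  {2,4,5} 3  {3,4,5} 6
  4 to go: {0,2,3,4} 4  {0,2,4,5} 4  {1,2,3,4} 6  {1,3,4,5} 12  {2,3,4,5} 12
  if 0:y drops first: 30 orders
  if 1:c drops first: 20 orders
  if 5:a drops first: 10 orders
heap linearizations: 60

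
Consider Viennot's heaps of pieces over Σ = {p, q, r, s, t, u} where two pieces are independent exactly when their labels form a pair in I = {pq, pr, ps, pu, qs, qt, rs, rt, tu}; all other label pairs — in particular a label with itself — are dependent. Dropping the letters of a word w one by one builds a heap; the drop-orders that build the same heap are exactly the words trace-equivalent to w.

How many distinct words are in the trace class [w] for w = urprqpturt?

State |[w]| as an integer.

210

0(u) covers ∅
1(r) covers 0:u
2(p) covers ∅
3(r) covers 1:r
4(q) covers 3:r
5(p) covers 2:p
6(t) covers 5:p
7(u) covers 4:q
8(r) covers 7:u
9(t) covers 6:t
floor of heap: 0:u, 2:p
completions by unplaced set U, small U first (add the entries for U minus each lowest piece of U):
  |U|=1: {8}:1  {9}:1
  |U|=2: {6,9}:1  {7,8}:1  {8,9}:2
  |U|=3: {4,7,8}:1  {5,6,9}:1  {6,8,9}:3  {7,8,9}:3
  |U|=4: {2,5,6,9}:1  {3,4,7,8}:1  {4,7,8,9}:4  {5,6,8,9}:4  {6,7,8,9}:6
  |U|=5: {1,3,4,7,8}:1  {2,5,6,8,9}:5  {3,4,7,8,9}:5  {4,6,7,8,9}:10  {5,6,7,8,9}:10
  |U|=6: {0,1,3,4,7,8}:1  {1,3,4,7,8,9}:6  {2,5,6,7,8,9}:15  {3,4,6,7,8,9}:15  {4,5,6,7,8,9}:20
  |U|=7: {0,1,3,4,7,8,9}:7  {1,3,4,6,7,8,9}:21  {2,4,5,6,7,8,9}:35  {3,4,5,6,7,8,9}:35
  |U|=8: {0,1,3,4,6,7,8,9}:28  {1,3,4,5,6,7,8,9}:56  {2,3,4,5,6,7,8,9}:70
  start at 0(u): 126
  start at 2(p): 84
sum over floor = 210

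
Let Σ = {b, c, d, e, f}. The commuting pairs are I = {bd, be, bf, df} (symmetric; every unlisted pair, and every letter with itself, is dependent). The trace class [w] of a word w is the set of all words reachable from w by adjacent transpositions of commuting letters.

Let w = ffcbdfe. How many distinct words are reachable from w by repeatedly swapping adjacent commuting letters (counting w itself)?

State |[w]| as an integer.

0(f) covers ∅
1(f) covers 0:f
2(c) covers 1:f
3(b) covers 2:c
4(d) covers 2:c
5(f) covers 2:c
6(e) covers 4:d, 5:f
floor of heap: 0:f
completions by unplaced set U, small U first (add the entries for U minus each lowest piece of U):
  |U|=1: {3}:1  {6}:1
  |U|=2: {3,6}:2  {4,6}:1  {5,6}:1
  |U|=3: {3,4,6}:3  {3,5,6}:3  {4,5,6}:2
  |U|=4: {3,4,5,6}:8
  |U|=5: {2,3,4,5,6}:8
  start at 0(f): 8

8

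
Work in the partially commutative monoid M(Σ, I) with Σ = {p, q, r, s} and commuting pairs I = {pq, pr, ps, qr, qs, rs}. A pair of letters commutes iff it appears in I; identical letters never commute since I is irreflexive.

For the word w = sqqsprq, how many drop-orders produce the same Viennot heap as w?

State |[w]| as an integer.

#0=s has no predecessor
#1=q has no predecessor
#2=q depends on [1:q]
#3=s depends on [0:s]
#4=p has no predecessor
#5=r has no predecessor
#6=q depends on [2:q]
sources: [0:s, 1:q, 4:p, 5:r]
N(rest) = Σ N(rest − s) over sources s of rest; N(one piece) = 1:
  size 1 → [3]=1  [4]=1  [5]=1  [6]=1
  size 2 → [0,3]=1  [2,6]=1  [3,4]=2  [3,5]=2  [3,6]=2  [4,5]=2  [4,6]=2  [5,6]=2
  size 3 → [0,3,4]=3  [0,3,5]=3  [0,3,6]=3  [1,2,6]=1  [2,3,6]=3  [2,4,6]=3  [2,5,6]=3  [3,4,5]=6  [3,4,6]=6  [3,5,6]=6  [4,5,6]=6
  size 4 → [0,2,3,6]=6  [0,3,4,5]=12  [0,3,4,6]=12  [0,3,5,6]=12  [1,2,3,6]=4  [1,2,4,6]=4  [1,2,5,6]=4  [2,3,4,6]=12  [2,3,5,6]=12  [2,4,5,6]=12  [3,4,5,6]=24
  size 5 → [0,1,2,3,6]=10  [0,2,3,4,6]=30  [0,2,3,5,6]=30  [0,3,4,5,6]=60  [1,2,3,4,6]=20  [1,2,3,5,6]=20  [1,2,4,5,6]=20  [2,3,4,5,6]=60
  first=0(s) contributes 120
  first=1(q) contributes 180
  first=4(p) contributes 60
  first=5(r) contributes 60
|[w]| = 420

420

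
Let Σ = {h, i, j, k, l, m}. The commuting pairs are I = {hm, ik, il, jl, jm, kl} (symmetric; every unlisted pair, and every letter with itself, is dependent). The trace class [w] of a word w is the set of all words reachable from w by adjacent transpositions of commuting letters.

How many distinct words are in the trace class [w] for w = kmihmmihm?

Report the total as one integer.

piece 0:k — minimal
piece 1:m rests on {0:k}
piece 2:i rests on {1:m}
piece 3:h rests on {2:i}
piece 4:m rests on {2:i}
piece 5:m rests on {4:m}
piece 6:i rests on {3:h, 5:m}
piece 7:h rests on {6:i}
piece 8:m rests on {6:i}
minimal pieces: {0:k}
ways to finish when only these pieces remain (= sum over removing one remaining piece with nothing left below it):
  1 left: {7}→1  {8}→1
  2 left: {7,8}→2
  3 left: {6,7,8}→2
  4 left: {3,6,7,8}→2  {5,6,7,8}→2
  5 left: {3,5,6,7,8}→4  {4,5,6,7,8}→2
  6 left: {3,4,5,6,7,8}→6
  7 left: {2,3,4,5,6,7,8}→6
  placing 0:k first → 6 extensions

6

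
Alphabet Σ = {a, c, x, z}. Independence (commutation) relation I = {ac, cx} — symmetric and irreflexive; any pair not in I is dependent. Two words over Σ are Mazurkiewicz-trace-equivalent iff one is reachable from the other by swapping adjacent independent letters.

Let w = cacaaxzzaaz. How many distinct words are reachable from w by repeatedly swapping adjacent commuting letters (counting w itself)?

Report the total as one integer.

15

drop 0:c onto floor
drop 1:a onto floor
drop 2:c onto {0:c}
drop 3:a onto {1:a}
drop 4:a onto {3:a}
drop 5:x onto {4:a}
drop 6:z onto {2:c, 5:x}
drop 7:z onto {6:z}
drop 8:a onto {7:z}
drop 9:a onto {8:a}
drop 10:z onto {9:a}
ground layer = {0:c, 1:a}
drop-orders for the pieces not yet dropped (sum over which currently-grounded one goes next):
  1 to go: {10} 1
  2 to go: {9,10} 1
  3 to go: {8,9,10} 1
  4 to go: {7,8,9,10} 1
  5 to go: {6,7,8,9,10} 1
  6 to go: {2,6,7,8,9,10} 1  {5,6,7,8,9,10} 1
  7 to go: {0,2,6,7,8,9,10} 1  {2,5,6,7,8,9,10} 2  {4,5,6,7,8,9,10} 1
  8 to go: {0,2,5,6,7,8,9,10} 3  {2,4,5,6,7,8,9,10} 3  {3,4,5,6,7,8,9,10} 1
  9 to go: {0,2,4,5,6,7,8,9,10} 6  {1,3,4,5,6,7,8,9,10} 1  {2,3,4,5,6,7,8,9,10} 4
  if 0:c drops first: 5 orders
  if 1:a drops first: 10 orders
heap linearizations: 15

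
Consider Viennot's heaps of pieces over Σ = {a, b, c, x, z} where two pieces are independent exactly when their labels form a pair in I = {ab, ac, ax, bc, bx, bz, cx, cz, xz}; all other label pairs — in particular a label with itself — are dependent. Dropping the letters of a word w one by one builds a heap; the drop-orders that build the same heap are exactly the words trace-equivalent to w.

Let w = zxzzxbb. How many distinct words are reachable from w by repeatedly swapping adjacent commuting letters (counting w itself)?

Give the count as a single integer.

#0=z has no predecessor
#1=x has no predecessor
#2=z depends on [0:z]
#3=z depends on [2:z]
#4=x depends on [1:x]
#5=b has no predecessor
#6=b depends on [5:b]
sources: [0:z, 1:x, 5:b]
N(rest) = Σ N(rest − s) over sources s of rest; N(one piece) = 1:
  size 1 → [3]=1  [4]=1  [6]=1
  size 2 → [1,4]=1  [2,3]=1  [3,4]=2  [3,6]=2  [4,6]=2  [5,6]=1
  size 3 → [0,2,3]=1  [1,3,4]=3  [1,4,6]=3  [2,3,4]=3  [2,3,6]=3  [3,4,6]=6  [3,5,6]=3  [4,5,6]=3
  size 4 → [0,2,3,4]=4  [0,2,3,6]=4  [1,2,3,4]=6  [1,3,4,6]=12  [1,4,5,6]=6  [2,3,4,6]=12  [2,3,5,6]=6  [3,4,5,6]=12
  size 5 → [0,1,2,3,4]=10  [0,2,3,4,6]=20  [0,2,3,5,6]=10  [1,2,3,4,6]=30  [1,3,4,5,6]=30  [2,3,4,5,6]=30
  first=0(z) contributes 90
  first=1(x) contributes 60
  first=5(b) contributes 60
|[w]| = 210

210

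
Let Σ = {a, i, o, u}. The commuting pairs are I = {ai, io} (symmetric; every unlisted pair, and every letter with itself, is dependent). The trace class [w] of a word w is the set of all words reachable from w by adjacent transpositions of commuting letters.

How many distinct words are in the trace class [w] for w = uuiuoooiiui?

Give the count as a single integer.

drop 0:u onto floor
drop 1:u onto {0:u}
drop 2:i onto {1:u}
drop 3:u onto {2:i}
drop 4:o onto {3:u}
drop 5:o onto {4:o}
drop 6:o onto {5:o}
drop 7:i onto {3:u}
drop 8:i onto {7:i}
drop 9:u onto {6:o, 8:i}
drop 10:i onto {9:u}
ground layer = {0:u}
drop-orders for the pieces not yet dropped (sum over which currently-grounded one goes next):
  1 to go: {10} 1
  2 to go: {9,10} 1
  3 to go: {6,9,10} 1  {8,9,10} 1
  4 to go: {5,6,9,10} 1  {6,8,9,10} 2  {7,8,9,10} 1
  5 to go: {4,5,6,9,10} 1  {5,6,8,9,10} 3  {6,7,8,9,10} 3
  6 to go: {4,5,6,8,9,10} 4  {5,6,7,8,9,10} 6
  7 to go: {4,5,6,7,8,9,10} 10
  8 to go: {3,4,5,6,7,8,9,10} 10
  9 to go: {2,3,4,5,6,7,8,9,10} 10
  if 0:u drops first: 10 orders

10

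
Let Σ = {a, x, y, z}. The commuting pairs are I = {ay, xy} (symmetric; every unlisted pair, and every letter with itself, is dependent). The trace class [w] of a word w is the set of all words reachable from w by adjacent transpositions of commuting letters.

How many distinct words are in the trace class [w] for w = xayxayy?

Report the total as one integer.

#0=x has no predecessor
#1=a depends on [0:x]
#2=y has no predecessor
#3=x depends on [1:a]
#4=a depends on [3:x]
#5=y depends on [2:y]
#6=y depends on [5:y]
sources: [0:x, 2:y]
N(rest) = Σ N(rest − s) over sources s of rest; N(one piece) = 1:
  size 1 → [4]=1  [6]=1
  size 2 → [3,4]=1  [4,6]=2  [5,6]=1
  size 3 → [1,3,4]=1  [2,5,6]=1  [3,4,6]=3  [4,5,6]=3
  size 4 → [0,1,3,4]=1  [1,3,4,6]=4  [2,4,5,6]=4  [3,4,5,6]=6
  size 5 → [0,1,3,4,6]=5  [1,3,4,5,6]=10  [2,3,4,5,6]=10
  first=0(x) contributes 20
  first=2(y) contributes 15
|[w]| = 35

35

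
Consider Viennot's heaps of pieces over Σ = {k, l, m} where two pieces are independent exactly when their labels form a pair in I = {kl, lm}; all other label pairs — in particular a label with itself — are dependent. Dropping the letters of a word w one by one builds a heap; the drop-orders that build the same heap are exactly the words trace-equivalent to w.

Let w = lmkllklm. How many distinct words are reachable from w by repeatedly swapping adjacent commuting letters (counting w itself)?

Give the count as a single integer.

70

#0=l has no predecessor
#1=m has no predecessor
#2=k depends on [1:m]
#3=l depends on [0:l]
#4=l depends on [3:l]
#5=k depends on [2:k]
#6=l depends on [4:l]
#7=m depends on [5:k]
sources: [0:l, 1:m]
N(rest) = Σ N(rest − s) over sources s of rest; N(one piece) = 1:
  size 1 → [6]=1  [7]=1
  size 2 → [4,6]=1  [5,7]=1  [6,7]=2
  size 3 → [2,5,7]=1  [3,4,6]=1  [4,6,7]=3  [5,6,7]=3
  size 4 → [0,3,4,6]=1  [1,2,5,7]=1  [2,5,6,7]=4  [3,4,6,7]=4  [4,5,6,7]=6
  size 5 → [0,3,4,6,7]=5  [1,2,5,6,7]=5  [2,4,5,6,7]=10  [3,4,5,6,7]=10
  size 6 → [0,3,4,5,6,7]=15  [1,2,4,5,6,7]=15  [2,3,4,5,6,7]=20
  first=0(l) contributes 35
  first=1(m) contributes 35
|[w]| = 70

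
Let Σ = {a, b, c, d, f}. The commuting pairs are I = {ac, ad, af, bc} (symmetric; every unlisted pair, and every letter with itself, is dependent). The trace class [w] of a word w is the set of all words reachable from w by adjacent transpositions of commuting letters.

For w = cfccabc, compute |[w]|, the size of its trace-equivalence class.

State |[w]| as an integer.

drop 0:c onto floor
drop 1:f onto {0:c}
drop 2:c onto {1:f}
drop 3:c onto {2:c}
drop 4:a onto floor
drop 5:b onto {1:f, 4:a}
drop 6:c onto {3:c}
ground layer = {0:c, 4:a}
drop-orders for the pieces not yet dropped (sum over which currently-grounded one goes next):
  1 to go: {5} 1  {6} 1
  2 to go: {3,6} 1  {4,5} 1  {5,6} 2
  3 to go: {2,3,6} 1  {3,5,6} 3  {4,5,6} 3
  4 to go: {2,3,5,6} 4  {3,4,5,6} 6
  5 to go: {1,2,3,5,6} 4  {2,3,4,5,6} 10
  if 0:c drops first: 14 orders
  if 4:a drops first: 4 orders
heap linearizations: 18

18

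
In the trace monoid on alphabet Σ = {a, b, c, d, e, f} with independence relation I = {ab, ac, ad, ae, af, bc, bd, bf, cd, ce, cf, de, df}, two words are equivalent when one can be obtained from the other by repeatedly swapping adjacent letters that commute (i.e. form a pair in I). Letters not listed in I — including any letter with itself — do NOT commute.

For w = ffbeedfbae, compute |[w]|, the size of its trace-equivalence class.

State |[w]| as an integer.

540

0(f) covers ∅
1(f) covers 0:f
2(b) covers ∅
3(e) covers 1:f, 2:b
4(e) covers 3:e
5(d) covers ∅
6(f) covers 4:e
7(b) covers 4:e
8(a) covers ∅
9(e) covers 6:f, 7:b
floor of heap: 0:f, 2:b, 5:d, 8:a
completions by unplaced set U, small U first (add the entries for U minus each lowest piece of U):
  |U|=1: {5}:1  {8}:1  {9}:1
  |U|=2: {5,8}:2  {5,9}:2  {6,9}:1  {7,9}:1  {8,9}:2
  |U|=3: {5,6,9}:3  {5,7,9}:3  {5,8,9}:6  {6,7,9}:2  {6,8,9}:3  {7,8,9}:3
  |U|=4: {4,6,7,9}:2  {5,6,7,9}:8  {5,6,8,9}:12  {5,7,8,9}:12  {6,7,8,9}:8
  |U|=5: {3,4,6,7,9}:2  {4,5,6,7,9}:10  {4,6,7,8,9}:10  {5,6,7,8,9}:40
  |U|=6: {1,3,4,6,7,9}:2  {2,3,4,6,7,9}:2  {3,4,5,6,7,9}:12  {3,4,6,7,8,9}:12  {4,5,6,7,8,9}:60
  |U|=7: {0,1,3,4,6,7,9}:2  {1,2,3,4,6,7,9}:4  {1,3,4,5,6,7,9}:14  {1,3,4,6,7,8,9}:14  {2,3,4,5,6,7,9}:14  {2,3,4,6,7,8,9}:14  {3,4,5,6,7,8,9}:84
  |U|=8: {0,1,2,3,4,6,7,9}:6  {0,1,3,4,5,6,7,9}:16  {0,1,3,4,6,7,8,9}:16  {1,2,3,4,5,6,7,9}:32  {1,2,3,4,6,7,8,9}:32  {1,3,4,5,6,7,8,9}:112  {2,3,4,5,6,7,8,9}:112
  start at 0(f): 288
  start at 2(b): 144
  start at 5(d): 54
  start at 8(a): 54
sum over floor = 540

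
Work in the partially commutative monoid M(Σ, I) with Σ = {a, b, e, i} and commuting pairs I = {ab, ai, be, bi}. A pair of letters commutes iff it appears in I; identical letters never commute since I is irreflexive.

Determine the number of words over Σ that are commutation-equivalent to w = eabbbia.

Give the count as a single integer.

drop 0:e onto floor
drop 1:a onto {0:e}
drop 2:b onto floor
drop 3:b onto {2:b}
drop 4:b onto {3:b}
drop 5:i onto {0:e}
drop 6:a onto {1:a}
ground layer = {0:e, 2:b}
drop-orders for the pieces not yet dropped (sum over which currently-grounded one goes next):
  1 to go: {4} 1  {5} 1  {6} 1
  2 to go: {1,6} 1  {3,4} 1  {4,5} 2  {4,6} 2  {5,6} 2
  3 to go: {1,4,6} 3  {1,5,6} 3  {2,3,4} 1  {3,4,5} 3  {3,4,6} 3  {4,5,6} 6
  4 to go: {0,1,5,6} 3  {1,3,4,6} 6  {1,4,5,6} 12  {2,3,4,5} 4  {2,3,4,6} 4  {3,4,5,6} 12
  5 to go: {0,1,4,5,6} 15  {1,2,3,4,6} 10  {1,3,4,5,6} 30  {2,3,4,5,6} 20
  if 0:e drops first: 60 orders
  if 2:b drops first: 45 orders
heap linearizations: 105

105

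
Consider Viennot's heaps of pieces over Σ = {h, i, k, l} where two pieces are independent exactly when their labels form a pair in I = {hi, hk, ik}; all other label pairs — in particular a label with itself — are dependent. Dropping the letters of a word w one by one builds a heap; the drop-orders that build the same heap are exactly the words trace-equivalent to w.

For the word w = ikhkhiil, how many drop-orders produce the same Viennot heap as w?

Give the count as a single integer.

210

#0=i has no predecessor
#1=k has no predecessor
#2=h has no predecessor
#3=k depends on [1:k]
#4=h depends on [2:h]
#5=i depends on [0:i]
#6=i depends on [5:i]
#7=l depends on [3:k, 4:h, 6:i]
sources: [0:i, 1:k, 2:h]
N(rest) = Σ N(rest − s) over sources s of rest; N(one piece) = 1:
  size 1 → [7]=1
  size 2 → [3,7]=1  [4,7]=1  [6,7]=1
  size 3 → [1,3,7]=1  [2,4,7]=1  [3,4,7]=2  [3,6,7]=2  [4,6,7]=2  [5,6,7]=1
  size 4 → [0,5,6,7]=1  [1,3,4,7]=3  [1,3,6,7]=3  [2,3,4,7]=3  [2,4,6,7]=3  [3,4,6,7]=6  [3,5,6,7]=3  [4,5,6,7]=3
  size 5 → [0,3,5,6,7]=4  [0,4,5,6,7]=4  [1,2,3,4,7]=6  [1,3,4,6,7]=12  [1,3,5,6,7]=6  [2,3,4,6,7]=12  [2,4,5,6,7]=6  [3,4,5,6,7]=12
  size 6 → [0,1,3,5,6,7]=10  [0,2,4,5,6,7]=10  [0,3,4,5,6,7]=20  [1,2,3,4,6,7]=30  [1,3,4,5,6,7]=30  [2,3,4,5,6,7]=30
  first=0(i) contributes 90
  first=1(k) contributes 60
  first=2(h) contributes 60
|[w]| = 210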